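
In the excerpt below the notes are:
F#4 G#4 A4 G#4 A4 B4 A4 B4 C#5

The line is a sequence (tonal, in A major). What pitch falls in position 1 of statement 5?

Grouping in 3s, the 1st note of each cell is F#4, G#4, A4.
Extending up a 2nd: B4 → C#5.

C#5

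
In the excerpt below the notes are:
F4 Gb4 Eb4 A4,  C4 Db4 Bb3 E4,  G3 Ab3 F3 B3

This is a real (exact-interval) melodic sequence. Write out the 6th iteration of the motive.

With a 4-note motive the entries are F4, C4, G3, each down a 4th from the previous.
Continuing the starts: D3 → A2 → E2.
Statement 6 starts on E2 and keeps the same exact contour: E2 F2 D2 G#2.

E2 F2 D2 G#2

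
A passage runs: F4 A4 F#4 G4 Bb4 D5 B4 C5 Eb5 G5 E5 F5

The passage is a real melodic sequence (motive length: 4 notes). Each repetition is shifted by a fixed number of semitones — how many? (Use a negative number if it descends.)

5

The 4-note cells begin on F4, Bb4, Eb5 — each up a 4th from the last.
F4 to Bb4 spans +5 semitones.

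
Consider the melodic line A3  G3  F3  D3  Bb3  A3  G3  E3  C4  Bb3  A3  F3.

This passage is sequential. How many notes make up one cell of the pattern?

4

There are 12 notes; a 4-note unit gives 3 cells:
A3 G3 F3 D3 | Bb3 A3 G3 E3 | C4 Bb3 A3 F3
Each cell is the previous one up a 2nd — so the unit is 4 notes.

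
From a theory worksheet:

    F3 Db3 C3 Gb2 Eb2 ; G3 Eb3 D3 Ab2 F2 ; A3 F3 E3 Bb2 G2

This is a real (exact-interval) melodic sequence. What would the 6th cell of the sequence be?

D#4 B3 A#3 E3 C#3

With a 5-note motive the entries are F3, G3, A3, each up a 2nd from the previous.
Continuing the starts: B3 → C#4 → D#4.
From D#4 the exact shape gives D#4 B3 A#3 E3 C#3.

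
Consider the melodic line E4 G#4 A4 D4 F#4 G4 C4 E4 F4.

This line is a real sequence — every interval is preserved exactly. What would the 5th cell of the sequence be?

Ab3 C4 Db4

Taking 3-note groups, the heads are E4, D4, C4: the pattern moves down a 2nd.
Carrying on: Bb3 → Ab3.
Statement 5 starts on Ab3 and keeps the same exact contour: Ab3 C4 Db4.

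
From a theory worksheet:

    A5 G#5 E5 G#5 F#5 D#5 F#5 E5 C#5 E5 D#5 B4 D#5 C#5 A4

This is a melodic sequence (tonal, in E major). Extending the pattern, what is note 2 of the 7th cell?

A4

The unit is 3 notes. Position-2 pitches of the 5 shown cells: G#5, F#5, E5, D#5, C#5.
Extending down a 2nd: B4 → A4.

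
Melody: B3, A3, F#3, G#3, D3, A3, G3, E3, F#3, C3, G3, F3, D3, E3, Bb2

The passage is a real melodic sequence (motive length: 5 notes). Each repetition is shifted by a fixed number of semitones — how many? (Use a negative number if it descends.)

-2

Taking 5-note groups, the heads are B3, A3, G3: the pattern moves down a 2nd.
B3 to A3 spans -2 semitones.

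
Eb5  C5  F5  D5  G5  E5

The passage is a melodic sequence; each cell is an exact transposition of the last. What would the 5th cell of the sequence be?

The 2-note cells begin on Eb5, F5, G5 — each up a 2nd from the last.
Carrying on: A5 → B5.
So cell 5 is B5 G#5.

B5 G#5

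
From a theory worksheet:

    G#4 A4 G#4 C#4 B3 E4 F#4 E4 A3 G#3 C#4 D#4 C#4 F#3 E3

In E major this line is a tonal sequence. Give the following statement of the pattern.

A3 B3 A3 D#3 C#3

Taking 5-note groups, the heads are G#4, E4, C#4: the pattern moves down a 3rd.
From A3 the diatonic shape gives A3 B3 A3 D#3 C#3.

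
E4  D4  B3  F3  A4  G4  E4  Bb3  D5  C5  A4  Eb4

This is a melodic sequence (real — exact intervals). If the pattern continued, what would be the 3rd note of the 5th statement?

G5

Grouping in 4s, the 3rd note of each cell is B3, E4, A4.
Carrying that up a 4th forward: D5 → G5.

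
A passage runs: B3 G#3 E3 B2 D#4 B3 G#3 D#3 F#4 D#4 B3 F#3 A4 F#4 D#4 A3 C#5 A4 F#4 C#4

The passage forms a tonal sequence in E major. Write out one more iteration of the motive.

E5 C#5 A4 E4

Unit = 4 notes; the statements start on B3, D#4, F#4, A4, C#5, moving up a 3rd each time.
So cell 6 is E5 C#5 A4 E4.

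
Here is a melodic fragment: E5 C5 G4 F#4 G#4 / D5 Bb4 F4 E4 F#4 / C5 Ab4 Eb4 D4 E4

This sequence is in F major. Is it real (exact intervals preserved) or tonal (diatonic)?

Each cell has the same semitone pattern (-4, -5, -1, 2) — intervals are preserved exactly.
And F#4 lies outside F major, so the sequence is real rather than tonal.

real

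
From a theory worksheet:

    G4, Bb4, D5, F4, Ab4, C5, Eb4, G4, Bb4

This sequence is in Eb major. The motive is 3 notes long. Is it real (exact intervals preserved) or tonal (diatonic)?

Every note is diatonic to Eb major.
Cell 1 has +3 semitones from note 1 to 2, but cell 3 has +4 — the interval quality changes while the contour stays the same, which is the hallmark of a tonal sequence.

tonal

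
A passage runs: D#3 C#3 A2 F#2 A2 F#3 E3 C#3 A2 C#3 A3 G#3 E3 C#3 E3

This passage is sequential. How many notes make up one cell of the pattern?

5

There are 15 notes; a 5-note unit gives 3 cells:
D#3 C#3 A2 F#2 A2 | F#3 E3 C#3 A2 C#3 | A3 G#3 E3 C#3 E3
Each cell is the previous one up a 3rd — so the unit is 5 notes.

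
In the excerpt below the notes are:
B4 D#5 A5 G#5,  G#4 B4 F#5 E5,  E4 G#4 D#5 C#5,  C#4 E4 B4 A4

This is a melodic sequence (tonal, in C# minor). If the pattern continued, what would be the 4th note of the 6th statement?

The unit is 4 notes. Position-4 pitches of the 4 shown cells: G#5, E5, C#5, A4.
Extending down a 3rd: F#4 → D#4.

D#4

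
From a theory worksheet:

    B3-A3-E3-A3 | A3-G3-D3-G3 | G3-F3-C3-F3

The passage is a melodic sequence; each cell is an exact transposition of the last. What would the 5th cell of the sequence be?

With a 4-note motive the entries are B3, A3, G3, each down a 2nd from the previous.
Continuing the starts: F3 → Eb3.
From Eb3 the exact shape gives Eb3 Db3 Ab2 Db3.

Eb3 Db3 Ab2 Db3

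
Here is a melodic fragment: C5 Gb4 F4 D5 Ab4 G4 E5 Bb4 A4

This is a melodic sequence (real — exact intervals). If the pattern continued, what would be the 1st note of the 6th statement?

Grouping in 3s, the 1st note of each cell is C5, D5, E5.
Carrying that up a 2nd forward: F#5 → G#5 → A#5.

A#5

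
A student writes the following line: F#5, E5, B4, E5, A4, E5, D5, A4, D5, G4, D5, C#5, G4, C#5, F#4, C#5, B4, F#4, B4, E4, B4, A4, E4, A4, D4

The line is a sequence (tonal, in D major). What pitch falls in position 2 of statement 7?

With 5-note cells, note 2 of each statement runs E5, D5, C#5, B4, A4.
Each moves down a 2nd. Continuing: G4 → F#4.

F#4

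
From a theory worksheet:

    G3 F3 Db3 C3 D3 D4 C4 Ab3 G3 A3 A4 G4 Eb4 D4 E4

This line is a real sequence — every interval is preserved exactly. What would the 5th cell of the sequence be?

B5 A5 F5 E5 F#5

With a 5-note motive the entries are G3, D4, A4, each up a 5th from the previous.
Continuing the starts: E5 → B5.
Statement 5 starts on B5 and keeps the same exact contour: B5 A5 F5 E5 F#5.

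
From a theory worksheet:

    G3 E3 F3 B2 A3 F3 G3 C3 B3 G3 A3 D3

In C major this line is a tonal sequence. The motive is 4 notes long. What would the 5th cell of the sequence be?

Taking 4-note groups, the heads are G3, A3, B3: the pattern moves up a 2nd.
Extending up a 2nd: C4 → D4.
From D4 the diatonic shape gives D4 B3 C4 F3.

D4 B3 C4 F3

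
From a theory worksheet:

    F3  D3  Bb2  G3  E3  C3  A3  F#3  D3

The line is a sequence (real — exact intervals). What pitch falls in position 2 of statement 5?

The unit is 3 notes. Position-2 pitches of the 3 shown cells: D3, E3, F#3.
Extending up a 2nd: G#3 → A#3.

A#3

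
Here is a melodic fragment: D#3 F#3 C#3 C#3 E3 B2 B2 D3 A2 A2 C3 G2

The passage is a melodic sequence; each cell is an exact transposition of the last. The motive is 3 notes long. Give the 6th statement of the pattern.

F2 Ab2 Eb2

The 3-note cells begin on D#3, C#3, B2, A2 — each down a 2nd from the last.
Continuing the starts: G2 → F2.
Statement 6 starts on F2 and keeps the same exact contour: F2 Ab2 Eb2.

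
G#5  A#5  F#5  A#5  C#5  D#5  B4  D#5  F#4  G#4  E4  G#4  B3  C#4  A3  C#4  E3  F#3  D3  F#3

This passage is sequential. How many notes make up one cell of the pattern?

Try groups of 4 (5 cells in 20 notes):
G#5 A#5 F#5 A#5 | C#5 D#5 B4 D#5 | F#4 G#4 E4 G#4 | B3 C#4 A3 C#4 | E3 F#3 D3 F#3
That's a consistent down a 5th shift per cell, and no other grouping gives one.

4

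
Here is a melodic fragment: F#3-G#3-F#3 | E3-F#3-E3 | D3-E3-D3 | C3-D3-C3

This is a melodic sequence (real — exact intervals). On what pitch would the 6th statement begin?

Ab2

Taking 3-note groups, the heads are F#3, E3, D3, C3: the pattern moves down a 2nd.
Extending the heads down a 2nd: Bb2 → Ab2.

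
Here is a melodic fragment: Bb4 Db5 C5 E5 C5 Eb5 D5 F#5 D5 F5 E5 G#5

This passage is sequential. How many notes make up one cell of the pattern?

4

There are 12 notes; a 4-note unit gives 3 cells:
Bb4 Db5 C5 E5 | C5 Eb5 D5 F#5 | D5 F5 E5 G#5
That's a consistent up a 2nd shift per cell, and no other grouping gives one.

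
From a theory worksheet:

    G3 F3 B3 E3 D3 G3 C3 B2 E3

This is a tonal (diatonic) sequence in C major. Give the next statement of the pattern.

With a 3-note motive the entries are G3, E3, C3, each down a 3rd from the previous.
From A2 the diatonic shape gives A2 G2 C3.

A2 G2 C3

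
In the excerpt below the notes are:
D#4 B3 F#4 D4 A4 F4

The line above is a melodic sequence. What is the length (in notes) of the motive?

2

Try groups of 2 (3 cells in 6 notes):
D#4 B3 | F#4 D4 | A4 F4
Every group is a transposition up a 3rd of the one before; no shorter unit works.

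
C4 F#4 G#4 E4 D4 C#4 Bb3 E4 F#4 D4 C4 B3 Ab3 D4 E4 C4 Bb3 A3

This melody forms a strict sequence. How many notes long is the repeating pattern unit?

6

18 notes total. Splitting into 3 groups of 6:
C4 F#4 G#4 E4 D4 C#4 | Bb3 E4 F#4 D4 C4 B3 | Ab3 D4 E4 C4 Bb3 A3
That's a consistent down a 2nd shift per cell, and no other grouping gives one.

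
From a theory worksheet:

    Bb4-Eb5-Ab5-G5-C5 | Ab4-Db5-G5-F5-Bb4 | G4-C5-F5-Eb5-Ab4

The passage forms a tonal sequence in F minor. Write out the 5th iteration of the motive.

The 5-note cells begin on Bb4, Ab4, G4 — each down a 2nd from the last.
Extending down a 2nd: F4 → Eb4.
Statement 5 starts on Eb4 and keeps the same diatonic contour: Eb4 Ab4 Db5 C5 F4.

Eb4 Ab4 Db5 C5 F4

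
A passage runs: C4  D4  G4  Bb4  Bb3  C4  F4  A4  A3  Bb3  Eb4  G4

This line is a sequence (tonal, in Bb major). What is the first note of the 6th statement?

Unit = 4 notes; the statements start on C4, Bb3, A3, moving down a 2nd each time.
Extending the heads down a 2nd: G3 → F3 → Eb3.

Eb3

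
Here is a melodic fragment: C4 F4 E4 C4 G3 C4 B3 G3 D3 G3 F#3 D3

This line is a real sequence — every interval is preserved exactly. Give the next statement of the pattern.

A2 D3 C#3 A2

Taking 4-note groups, the heads are C4, G3, D3: the pattern moves down a 4th.
From A2 the exact shape gives A2 D3 C#3 A2.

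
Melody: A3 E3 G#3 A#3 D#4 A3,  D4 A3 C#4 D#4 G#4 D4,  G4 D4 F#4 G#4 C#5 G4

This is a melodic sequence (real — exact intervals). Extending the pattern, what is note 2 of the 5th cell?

C5

With 6-note cells, note 2 of each statement runs E3, A3, D4.
Extending up a 4th: G4 → C5.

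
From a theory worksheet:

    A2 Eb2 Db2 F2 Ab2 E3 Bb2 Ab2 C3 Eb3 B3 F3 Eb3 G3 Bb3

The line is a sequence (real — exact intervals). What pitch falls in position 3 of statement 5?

F4

With 5-note cells, note 3 of each statement runs Db2, Ab2, Eb3.
Carrying that up a 5th forward: Bb3 → F4.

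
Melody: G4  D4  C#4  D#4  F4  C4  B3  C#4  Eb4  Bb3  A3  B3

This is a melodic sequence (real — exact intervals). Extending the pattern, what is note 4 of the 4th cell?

Grouping in 4s, the 4th note of each cell is D#4, C#4, B3.
From B3, down a 2nd gives A3.

A3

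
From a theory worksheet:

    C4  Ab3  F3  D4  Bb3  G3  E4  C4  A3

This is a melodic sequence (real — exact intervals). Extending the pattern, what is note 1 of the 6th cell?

The unit is 3 notes. Position-1 pitches of the 3 shown cells: C4, D4, E4.
Each moves up a 2nd. Continuing: F#4 → G#4 → A#4.

A#4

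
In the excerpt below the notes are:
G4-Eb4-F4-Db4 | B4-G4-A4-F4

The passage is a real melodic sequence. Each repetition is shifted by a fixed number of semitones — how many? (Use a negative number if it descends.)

With a 4-note motive the entries are G4, B4, each up a 3rd from the previous.
Counting half-steps from G4 to B4: 4.

4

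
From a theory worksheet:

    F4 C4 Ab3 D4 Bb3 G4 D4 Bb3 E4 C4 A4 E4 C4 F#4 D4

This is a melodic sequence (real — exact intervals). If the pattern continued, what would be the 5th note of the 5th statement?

F#4

With 5-note cells, note 5 of each statement runs Bb3, C4, D4.
Carrying that up a 2nd forward: E4 → F#4.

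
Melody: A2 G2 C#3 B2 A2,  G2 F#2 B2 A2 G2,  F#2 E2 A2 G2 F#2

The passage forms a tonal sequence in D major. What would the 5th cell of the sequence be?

D2 C#2 F#2 E2 D2

Taking 5-note groups, the heads are A2, G2, F#2: the pattern moves down a 2nd.
Carrying on: E2 → D2.
Statement 5 starts on D2 and keeps the same diatonic contour: D2 C#2 F#2 E2 D2.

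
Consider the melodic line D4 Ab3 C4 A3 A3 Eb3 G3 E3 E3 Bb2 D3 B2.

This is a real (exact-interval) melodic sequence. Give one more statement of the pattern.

B2 F2 A2 F#2

With a 4-note motive the entries are D4, A3, E3, each down a 4th from the previous.
So cell 4 is B2 F2 A2 F#2.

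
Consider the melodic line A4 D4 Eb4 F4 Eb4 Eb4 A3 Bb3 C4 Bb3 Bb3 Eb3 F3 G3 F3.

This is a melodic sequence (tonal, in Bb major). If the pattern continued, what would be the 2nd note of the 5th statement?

F2

The unit is 5 notes. Position-2 pitches of the 3 shown cells: D4, A3, Eb3.
Extending down a 4th: Bb2 → F2.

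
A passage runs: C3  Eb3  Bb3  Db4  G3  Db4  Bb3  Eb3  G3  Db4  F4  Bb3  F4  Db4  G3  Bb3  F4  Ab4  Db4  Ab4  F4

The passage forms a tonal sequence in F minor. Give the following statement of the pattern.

Bb3 Db4 Ab4 C5 F4 C5 Ab4

With a 7-note motive the entries are C3, Eb3, G3, each up a 3rd from the previous.
Statement 4 starts on Bb3 and keeps the same diatonic contour: Bb3 Db4 Ab4 C5 F4 C5 Ab4.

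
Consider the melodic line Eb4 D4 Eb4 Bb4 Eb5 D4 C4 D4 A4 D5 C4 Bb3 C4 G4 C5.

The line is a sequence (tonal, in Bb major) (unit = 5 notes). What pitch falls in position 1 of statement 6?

G3

With 5-note cells, note 1 of each statement runs Eb4, D4, C4.
Carrying that down a 2nd forward: Bb3 → A3 → G3.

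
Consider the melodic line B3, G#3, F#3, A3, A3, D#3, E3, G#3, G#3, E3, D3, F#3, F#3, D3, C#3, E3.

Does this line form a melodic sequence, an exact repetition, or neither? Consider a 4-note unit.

neither

Note 2 of cell 2 is D#3; if this were a sequence it would be F#3. No unit length gives a consistent transposition pattern.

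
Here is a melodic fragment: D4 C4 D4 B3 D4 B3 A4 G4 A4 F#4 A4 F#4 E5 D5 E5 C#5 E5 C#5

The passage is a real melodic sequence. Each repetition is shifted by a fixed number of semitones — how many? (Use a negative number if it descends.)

7

Taking 6-note groups, the heads are D4, A4, E5: the pattern moves up a 5th.
D4→A4 is 69 − 62 = 7 semitones.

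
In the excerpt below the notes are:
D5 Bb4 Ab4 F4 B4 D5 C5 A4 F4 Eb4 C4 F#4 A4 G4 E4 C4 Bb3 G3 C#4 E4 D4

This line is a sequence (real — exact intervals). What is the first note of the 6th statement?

C#3

The 7-note cells begin on D5, A4, E4 — each down a 4th from the last.
Continuing: B3 → F#3 → C#3. Statement 6 starts on C#3.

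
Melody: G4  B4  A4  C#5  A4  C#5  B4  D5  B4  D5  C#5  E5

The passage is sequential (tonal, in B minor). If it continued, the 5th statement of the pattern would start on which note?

Taking 4-note groups, the heads are G4, A4, B4: the pattern moves up a 2nd.
Extending the heads up a 2nd: C#5 → D5.

D5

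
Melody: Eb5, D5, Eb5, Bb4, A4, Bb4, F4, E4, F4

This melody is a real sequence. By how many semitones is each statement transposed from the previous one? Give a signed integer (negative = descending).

-5

With a 3-note motive the entries are Eb5, Bb4, F4, each down a 4th from the previous.
Eb5 to Bb4 spans -5 semitones.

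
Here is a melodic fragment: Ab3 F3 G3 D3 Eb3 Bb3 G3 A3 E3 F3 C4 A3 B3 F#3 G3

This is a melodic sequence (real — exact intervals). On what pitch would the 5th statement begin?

Taking 5-note groups, the heads are Ab3, Bb3, C4: the pattern moves up a 2nd.
Extending the heads up a 2nd: D4 → E4.

E4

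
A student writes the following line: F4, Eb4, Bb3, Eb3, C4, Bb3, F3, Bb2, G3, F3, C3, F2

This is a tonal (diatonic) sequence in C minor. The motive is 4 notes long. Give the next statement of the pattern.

D3 C3 G2 C2

Unit = 4 notes; the statements start on F4, C4, G3, moving down a 4th each time.
So cell 4 is D3 C3 G2 C2.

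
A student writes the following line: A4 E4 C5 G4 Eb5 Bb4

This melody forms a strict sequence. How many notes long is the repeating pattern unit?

There are 6 notes; a 2-note unit gives 3 cells:
A4 E4 | C5 G4 | Eb5 Bb4
That's a consistent up a 3rd shift per cell, and no other grouping gives one.

2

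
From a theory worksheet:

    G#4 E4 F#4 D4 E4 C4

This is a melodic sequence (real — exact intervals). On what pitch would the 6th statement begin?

Bb3

Unit = 2 notes; the statements start on G#4, F#4, E4, moving down a 2nd each time.
Extending the heads down a 2nd: D4 → C4 → Bb3.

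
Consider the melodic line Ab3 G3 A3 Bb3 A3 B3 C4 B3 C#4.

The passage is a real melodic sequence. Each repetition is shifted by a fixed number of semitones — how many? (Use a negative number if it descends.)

2

The 3-note cells begin on Ab3, Bb3, C4 — each up a 2nd from the last.
Ab3→Bb3 is 58 − 56 = 2 semitones.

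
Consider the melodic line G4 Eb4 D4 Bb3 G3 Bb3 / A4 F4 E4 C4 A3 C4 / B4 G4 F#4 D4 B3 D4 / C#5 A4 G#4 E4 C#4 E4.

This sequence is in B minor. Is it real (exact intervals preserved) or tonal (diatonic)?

Each cell has the same semitone pattern (-4, -1, -4, -3, 3) — intervals are preserved exactly.
And Eb4 lies outside B minor, so the sequence is real rather than tonal.

real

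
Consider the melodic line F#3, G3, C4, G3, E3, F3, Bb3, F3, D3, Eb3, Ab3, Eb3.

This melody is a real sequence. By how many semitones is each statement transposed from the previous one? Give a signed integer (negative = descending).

-2

With a 4-note motive the entries are F#3, E3, D3, each down a 2nd from the previous.
F#3 to E3 spans -2 semitones.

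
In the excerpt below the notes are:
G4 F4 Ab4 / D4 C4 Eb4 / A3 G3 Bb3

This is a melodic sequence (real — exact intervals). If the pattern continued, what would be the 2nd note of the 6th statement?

E2

With 3-note cells, note 2 of each statement runs F4, C4, G3.
Each moves down a 4th. Continuing: D3 → A2 → E2.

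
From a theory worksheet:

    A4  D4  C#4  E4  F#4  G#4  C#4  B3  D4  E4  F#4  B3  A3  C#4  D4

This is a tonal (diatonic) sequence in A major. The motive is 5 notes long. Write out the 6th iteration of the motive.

C#4 F#3 E3 G#3 A3

Taking 5-note groups, the heads are A4, G#4, F#4: the pattern moves down a 2nd.
Continuing the starts: E4 → D4 → C#4.
Statement 6 starts on C#4 and keeps the same diatonic contour: C#4 F#3 E3 G#3 A3.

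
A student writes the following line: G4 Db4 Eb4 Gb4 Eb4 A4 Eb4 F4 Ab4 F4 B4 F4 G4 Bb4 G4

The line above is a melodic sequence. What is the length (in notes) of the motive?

Try groups of 5 (3 cells in 15 notes):
G4 Db4 Eb4 Gb4 Eb4 | A4 Eb4 F4 Ab4 F4 | B4 F4 G4 Bb4 G4
Every group is a transposition up a 2nd of the one before; no shorter unit works.

5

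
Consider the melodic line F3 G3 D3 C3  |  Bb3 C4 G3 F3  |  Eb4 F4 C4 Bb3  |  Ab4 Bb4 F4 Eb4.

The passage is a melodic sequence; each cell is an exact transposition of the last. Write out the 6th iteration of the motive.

The 4-note cells begin on F3, Bb3, Eb4, Ab4 — each up a 4th from the last.
Carrying on: Db5 → Gb5.
Statement 6 starts on Gb5 and keeps the same exact contour: Gb5 Ab5 Eb5 Db5.

Gb5 Ab5 Eb5 Db5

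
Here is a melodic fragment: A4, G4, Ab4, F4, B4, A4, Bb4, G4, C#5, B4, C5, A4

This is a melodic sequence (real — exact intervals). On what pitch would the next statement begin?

The 4-note cells begin on A4, B4, C#5 — each up a 2nd from the last.
One more step up a 2nd gives D#5.

D#5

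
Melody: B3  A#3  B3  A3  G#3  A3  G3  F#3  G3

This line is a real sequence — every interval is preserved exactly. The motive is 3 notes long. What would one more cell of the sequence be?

With a 3-note motive the entries are B3, A3, G3, each down a 2nd from the previous.
From F3 the exact shape gives F3 E3 F3.

F3 E3 F3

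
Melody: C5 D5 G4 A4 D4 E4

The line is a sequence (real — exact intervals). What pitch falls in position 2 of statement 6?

C#3

The unit is 2 notes. Position-2 pitches of the 3 shown cells: D5, A4, E4.
Extending down a 4th: B3 → F#3 → C#3.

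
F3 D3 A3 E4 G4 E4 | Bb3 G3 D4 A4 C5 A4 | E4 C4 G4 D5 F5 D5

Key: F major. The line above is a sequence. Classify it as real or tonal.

tonal

Every note is diatonic to F major.
Cell 1 has -3 semitones from note 1 to 2, but cell 3 has -4 — the interval quality changes while the contour stays the same, which is the hallmark of a tonal sequence.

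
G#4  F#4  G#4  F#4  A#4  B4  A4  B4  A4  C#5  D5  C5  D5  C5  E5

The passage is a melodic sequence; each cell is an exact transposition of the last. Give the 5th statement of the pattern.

Taking 5-note groups, the heads are G#4, B4, D5: the pattern moves up a 3rd.
Carrying on: F5 → Ab5.
From Ab5 the exact shape gives Ab5 Gb5 Ab5 Gb5 Bb5.

Ab5 Gb5 Ab5 Gb5 Bb5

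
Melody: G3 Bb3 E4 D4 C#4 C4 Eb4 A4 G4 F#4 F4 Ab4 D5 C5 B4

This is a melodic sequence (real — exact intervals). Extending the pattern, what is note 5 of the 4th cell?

With 5-note cells, note 5 of each statement runs C#4, F#4, B4.
Each moves up a 4th; the next is E5.

E5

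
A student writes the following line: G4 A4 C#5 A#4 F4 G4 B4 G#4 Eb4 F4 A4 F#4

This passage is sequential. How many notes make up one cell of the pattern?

4

Try groups of 4 (3 cells in 12 notes):
G4 A4 C#5 A#4 | F4 G4 B4 G#4 | Eb4 F4 A4 F#4
Each cell is the previous one down a 2nd — so the unit is 4 notes.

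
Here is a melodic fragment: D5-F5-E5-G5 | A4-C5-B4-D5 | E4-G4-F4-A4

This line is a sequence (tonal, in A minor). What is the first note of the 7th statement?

Unit = 4 notes; the statements start on D5, A4, E4, moving down a 4th each time.
Continuing: B3 → F3 → C3 → G2. Statement 7 starts on G2.

G2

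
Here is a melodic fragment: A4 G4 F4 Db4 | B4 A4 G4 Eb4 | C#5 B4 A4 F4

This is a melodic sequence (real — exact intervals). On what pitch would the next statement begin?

The 4-note cells begin on A4, B4, C#5 — each up a 2nd from the last.
The next head, up a 2nd from C#5, is D#5.

D#5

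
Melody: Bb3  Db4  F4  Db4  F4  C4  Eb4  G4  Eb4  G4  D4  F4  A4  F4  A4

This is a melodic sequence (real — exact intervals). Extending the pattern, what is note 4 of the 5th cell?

Grouping in 5s, the 4th note of each cell is Db4, Eb4, F4.
Carrying that up a 2nd forward: G4 → A4.

A4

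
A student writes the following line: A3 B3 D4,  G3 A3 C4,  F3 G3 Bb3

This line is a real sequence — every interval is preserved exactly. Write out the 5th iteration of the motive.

Unit = 3 notes; the statements start on A3, G3, F3, moving down a 2nd each time.
Carrying on: Eb3 → Db3.
From Db3 the exact shape gives Db3 Eb3 Gb3.

Db3 Eb3 Gb3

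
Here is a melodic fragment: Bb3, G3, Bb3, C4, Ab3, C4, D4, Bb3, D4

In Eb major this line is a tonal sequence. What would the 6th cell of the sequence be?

With a 3-note motive the entries are Bb3, C4, D4, each up a 2nd from the previous.
Extending up a 2nd: Eb4 → F4 → G4.
From G4 the diatonic shape gives G4 Eb4 G4.

G4 Eb4 G4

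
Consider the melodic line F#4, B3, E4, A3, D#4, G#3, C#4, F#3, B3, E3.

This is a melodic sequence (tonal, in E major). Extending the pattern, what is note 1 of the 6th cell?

A3

With 2-note cells, note 1 of each statement runs F#4, E4, D#4, C#4, B3.
One more down a 2nd gives A3.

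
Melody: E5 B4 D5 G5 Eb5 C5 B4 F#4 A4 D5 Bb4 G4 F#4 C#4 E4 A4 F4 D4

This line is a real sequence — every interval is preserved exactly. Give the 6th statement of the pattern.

Unit = 6 notes; the statements start on E5, B4, F#4, moving down a 4th each time.
Carrying on: C#4 → G#3 → D#3.
Statement 6 starts on D#3 and keeps the same exact contour: D#3 A#2 C#3 F#3 D3 B2.

D#3 A#2 C#3 F#3 D3 B2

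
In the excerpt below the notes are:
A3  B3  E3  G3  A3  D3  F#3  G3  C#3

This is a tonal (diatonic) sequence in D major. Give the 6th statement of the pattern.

Unit = 3 notes; the statements start on A3, G3, F#3, moving down a 2nd each time.
Carrying on: E3 → D3 → C#3.
From C#3 the diatonic shape gives C#3 D3 G2.

C#3 D3 G2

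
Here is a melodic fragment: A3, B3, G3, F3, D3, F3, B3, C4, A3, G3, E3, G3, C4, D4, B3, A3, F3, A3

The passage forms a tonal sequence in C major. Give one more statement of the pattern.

Taking 6-note groups, the heads are A3, B3, C4: the pattern moves up a 2nd.
So cell 4 is D4 E4 C4 B3 G3 B3.

D4 E4 C4 B3 G3 B3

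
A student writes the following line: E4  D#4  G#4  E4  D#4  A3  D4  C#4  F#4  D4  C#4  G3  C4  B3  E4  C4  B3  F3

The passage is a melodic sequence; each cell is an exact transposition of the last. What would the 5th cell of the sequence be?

Unit = 6 notes; the statements start on E4, D4, C4, moving down a 2nd each time.
Extending down a 2nd: Bb3 → Ab3.
From Ab3 the exact shape gives Ab3 G3 C4 Ab3 G3 Db3.

Ab3 G3 C4 Ab3 G3 Db3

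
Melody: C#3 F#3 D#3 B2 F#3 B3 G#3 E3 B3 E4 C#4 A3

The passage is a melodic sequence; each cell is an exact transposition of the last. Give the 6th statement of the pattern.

With a 4-note motive the entries are C#3, F#3, B3, each up a 4th from the previous.
Extending up a 4th: E4 → A4 → D5.
Statement 6 starts on D5 and keeps the same exact contour: D5 G5 E5 C5.

D5 G5 E5 C5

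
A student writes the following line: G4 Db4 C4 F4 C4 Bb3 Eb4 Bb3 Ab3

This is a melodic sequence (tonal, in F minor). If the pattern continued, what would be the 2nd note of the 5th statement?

G3

With 3-note cells, note 2 of each statement runs Db4, C4, Bb3.
Extending down a 2nd: Ab3 → G3.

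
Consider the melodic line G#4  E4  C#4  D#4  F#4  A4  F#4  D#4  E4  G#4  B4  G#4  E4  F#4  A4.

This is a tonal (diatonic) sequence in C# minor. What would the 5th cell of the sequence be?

D#5 B4 G#4 A4 C#5

The 5-note cells begin on G#4, A4, B4 — each up a 2nd from the last.
Continuing the starts: C#5 → D#5.
From D#5 the diatonic shape gives D#5 B4 G#4 A4 C#5.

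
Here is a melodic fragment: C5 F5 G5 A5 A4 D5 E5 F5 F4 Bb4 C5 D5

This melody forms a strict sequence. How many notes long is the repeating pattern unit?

4

Try groups of 4 (3 cells in 12 notes):
C5 F5 G5 A5 | A4 D5 E5 F5 | F4 Bb4 C5 D5
Each cell is the previous one down a 3rd — so the unit is 4 notes.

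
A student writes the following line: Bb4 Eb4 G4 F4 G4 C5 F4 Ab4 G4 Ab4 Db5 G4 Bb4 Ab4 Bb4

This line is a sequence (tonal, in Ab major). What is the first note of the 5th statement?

The 5-note cells begin on Bb4, C5, Db5 — each up a 2nd from the last.
Extending the heads up a 2nd: Eb5 → F5.

F5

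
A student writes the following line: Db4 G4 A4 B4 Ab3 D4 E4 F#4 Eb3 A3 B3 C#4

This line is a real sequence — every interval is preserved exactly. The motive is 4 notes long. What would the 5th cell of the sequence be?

Taking 4-note groups, the heads are Db4, Ab3, Eb3: the pattern moves down a 4th.
Carrying on: Bb2 → F2.
So cell 5 is F2 B2 C#3 D#3.

F2 B2 C#3 D#3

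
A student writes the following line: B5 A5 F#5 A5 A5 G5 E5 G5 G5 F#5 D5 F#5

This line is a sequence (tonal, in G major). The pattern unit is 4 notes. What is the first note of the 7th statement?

C5

The 4-note cells begin on B5, A5, G5 — each down a 2nd from the last.
Continuing: F#5 → E5 → D5 → C5. Statement 7 starts on C5.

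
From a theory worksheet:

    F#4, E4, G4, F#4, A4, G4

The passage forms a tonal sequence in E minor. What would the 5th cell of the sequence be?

C5 B4

Taking 2-note groups, the heads are F#4, G4, A4: the pattern moves up a 2nd.
Extending up a 2nd: B4 → C5.
From C5 the diatonic shape gives C5 B4.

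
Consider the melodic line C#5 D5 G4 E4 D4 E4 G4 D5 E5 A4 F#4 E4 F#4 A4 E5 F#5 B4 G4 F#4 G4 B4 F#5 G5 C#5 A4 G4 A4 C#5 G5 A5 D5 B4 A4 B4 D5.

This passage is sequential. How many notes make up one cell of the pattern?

Try groups of 7 (5 cells in 35 notes):
C#5 D5 G4 E4 D4 E4 G4 | D5 E5 A4 F#4 E4 F#4 A4 | E5 F#5 B4 G4 F#4 G4 B4 | F#5 G5 C#5 A4 G4 A4 C#5 | G5 A5 D5 B4 A4 B4 D5
Each cell is the previous one up a 2nd — so the unit is 7 notes.

7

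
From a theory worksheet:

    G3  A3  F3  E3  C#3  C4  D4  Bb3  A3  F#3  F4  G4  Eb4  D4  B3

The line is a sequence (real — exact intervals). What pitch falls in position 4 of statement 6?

Grouping in 5s, the 4th note of each cell is E3, A3, D4.
Each moves up a 4th. Continuing: G4 → C5 → F5.

F5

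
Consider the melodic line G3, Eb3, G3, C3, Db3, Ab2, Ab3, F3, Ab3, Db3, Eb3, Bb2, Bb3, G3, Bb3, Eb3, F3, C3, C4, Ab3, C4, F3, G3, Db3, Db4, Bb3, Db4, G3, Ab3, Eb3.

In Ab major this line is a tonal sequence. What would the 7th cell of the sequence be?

With a 6-note motive the entries are G3, Ab3, Bb3, C4, Db4, each up a 2nd from the previous.
Extending up a 2nd: Eb4 → F4.
From F4 the diatonic shape gives F4 Db4 F4 Bb3 C4 G3.

F4 Db4 F4 Bb3 C4 G3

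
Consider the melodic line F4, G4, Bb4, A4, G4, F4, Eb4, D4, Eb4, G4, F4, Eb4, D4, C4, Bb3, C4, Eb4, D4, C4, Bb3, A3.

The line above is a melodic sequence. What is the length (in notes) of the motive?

21 notes total. Splitting into 3 groups of 7:
F4 G4 Bb4 A4 G4 F4 Eb4 | D4 Eb4 G4 F4 Eb4 D4 C4 | Bb3 C4 Eb4 D4 C4 Bb3 A3
That's a consistent down a 3rd shift per cell, and no other grouping gives one.

7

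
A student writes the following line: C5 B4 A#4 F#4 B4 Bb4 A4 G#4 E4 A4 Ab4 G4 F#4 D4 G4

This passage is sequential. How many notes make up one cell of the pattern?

15 notes total. Splitting into 3 groups of 5:
C5 B4 A#4 F#4 B4 | Bb4 A4 G#4 E4 A4 | Ab4 G4 F#4 D4 G4
Every group is a transposition down a 2nd of the one before; no shorter unit works.

5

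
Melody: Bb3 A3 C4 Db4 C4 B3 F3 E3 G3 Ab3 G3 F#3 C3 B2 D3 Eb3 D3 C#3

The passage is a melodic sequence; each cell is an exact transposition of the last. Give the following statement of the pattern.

G2 F#2 A2 Bb2 A2 G#2

Taking 6-note groups, the heads are Bb3, F3, C3: the pattern moves down a 4th.
From G2 the exact shape gives G2 F#2 A2 Bb2 A2 G#2.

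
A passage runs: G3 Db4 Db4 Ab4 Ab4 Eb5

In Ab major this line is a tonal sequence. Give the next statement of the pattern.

Eb5 Bb5

The 2-note cells begin on G3, Db4, Ab4 — each up a 5th from the last.
Statement 4 starts on Eb5 and keeps the same diatonic contour: Eb5 Bb5.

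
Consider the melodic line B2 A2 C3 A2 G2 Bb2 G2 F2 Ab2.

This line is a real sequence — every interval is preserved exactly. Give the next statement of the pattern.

The 3-note cells begin on B2, A2, G2 — each down a 2nd from the last.
From F2 the exact shape gives F2 Eb2 Gb2.

F2 Eb2 Gb2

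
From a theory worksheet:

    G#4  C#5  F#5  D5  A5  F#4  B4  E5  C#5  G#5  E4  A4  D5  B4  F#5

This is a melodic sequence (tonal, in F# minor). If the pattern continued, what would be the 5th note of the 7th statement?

B4

The unit is 5 notes. Position-5 pitches of the 3 shown cells: A5, G#5, F#5.
Extending down a 2nd: E5 → D5 → C#5 → B4.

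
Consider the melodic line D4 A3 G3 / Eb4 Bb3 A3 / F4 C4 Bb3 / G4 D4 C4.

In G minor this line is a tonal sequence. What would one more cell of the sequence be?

Taking 3-note groups, the heads are D4, Eb4, F4, G4: the pattern moves up a 2nd.
From A4 the diatonic shape gives A4 Eb4 D4.

A4 Eb4 D4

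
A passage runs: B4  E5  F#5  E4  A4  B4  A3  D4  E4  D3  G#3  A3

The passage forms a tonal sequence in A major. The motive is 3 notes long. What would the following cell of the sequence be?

G#2 C#3 D3

Unit = 3 notes; the statements start on B4, E4, A3, D3, moving down a 5th each time.
Statement 5 starts on G#2 and keeps the same diatonic contour: G#2 C#3 D3.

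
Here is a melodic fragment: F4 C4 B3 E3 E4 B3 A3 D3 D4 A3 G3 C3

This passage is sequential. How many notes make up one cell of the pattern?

12 notes total. Splitting into 3 groups of 4:
F4 C4 B3 E3 | E4 B3 A3 D3 | D4 A3 G3 C3
Each cell is the previous one down a 2nd — so the unit is 4 notes.

4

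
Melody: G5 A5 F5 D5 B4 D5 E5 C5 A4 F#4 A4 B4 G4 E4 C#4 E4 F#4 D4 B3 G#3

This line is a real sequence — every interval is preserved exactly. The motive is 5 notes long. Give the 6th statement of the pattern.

Taking 5-note groups, the heads are G5, D5, A4, E4: the pattern moves down a 4th.
Carrying on: B3 → F#3.
Statement 6 starts on F#3 and keeps the same exact contour: F#3 G#3 E3 C#3 A#2.

F#3 G#3 E3 C#3 A#2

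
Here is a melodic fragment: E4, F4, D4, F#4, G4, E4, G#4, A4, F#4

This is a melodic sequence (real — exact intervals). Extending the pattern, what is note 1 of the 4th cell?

Grouping in 3s, the 1st note of each cell is E4, F#4, G#4.
Each moves up a 2nd; the next is A#4.

A#4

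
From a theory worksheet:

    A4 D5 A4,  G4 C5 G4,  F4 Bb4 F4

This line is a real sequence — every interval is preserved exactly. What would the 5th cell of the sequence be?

With a 3-note motive the entries are A4, G4, F4, each down a 2nd from the previous.
Continuing the starts: Eb4 → Db4.
Statement 5 starts on Db4 and keeps the same exact contour: Db4 Gb4 Db4.

Db4 Gb4 Db4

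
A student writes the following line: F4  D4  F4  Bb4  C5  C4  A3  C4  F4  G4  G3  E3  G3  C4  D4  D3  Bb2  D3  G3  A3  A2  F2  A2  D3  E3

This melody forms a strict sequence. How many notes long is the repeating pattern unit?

5

25 notes total. Splitting into 5 groups of 5:
F4 D4 F4 Bb4 C5 | C4 A3 C4 F4 G4 | G3 E3 G3 C4 D4 | D3 Bb2 D3 G3 A3 | A2 F2 A2 D3 E3
Every group is a transposition down a 4th of the one before; no shorter unit works.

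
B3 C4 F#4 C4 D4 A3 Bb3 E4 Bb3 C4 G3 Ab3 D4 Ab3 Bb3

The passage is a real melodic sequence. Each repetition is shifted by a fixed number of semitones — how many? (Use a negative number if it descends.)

-2

With a 5-note motive the entries are B3, A3, G3, each down a 2nd from the previous.
Counting half-steps from B3 to A3: -2.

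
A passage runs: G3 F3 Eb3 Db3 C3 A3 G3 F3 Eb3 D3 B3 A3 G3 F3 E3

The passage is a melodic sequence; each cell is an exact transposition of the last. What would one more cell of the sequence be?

C#4 B3 A3 G3 F#3

The 5-note cells begin on G3, A3, B3 — each up a 2nd from the last.
Statement 4 starts on C#4 and keeps the same exact contour: C#4 B3 A3 G3 F#3.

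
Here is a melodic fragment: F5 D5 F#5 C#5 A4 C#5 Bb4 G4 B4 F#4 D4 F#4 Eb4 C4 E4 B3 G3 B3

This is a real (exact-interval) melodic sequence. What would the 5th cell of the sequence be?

Db3 Bb2 D3 A2 F2 A2

Taking 6-note groups, the heads are F5, Bb4, Eb4: the pattern moves down a 5th.
Continuing the starts: Ab3 → Db3.
Statement 5 starts on Db3 and keeps the same exact contour: Db3 Bb2 D3 A2 F2 A2.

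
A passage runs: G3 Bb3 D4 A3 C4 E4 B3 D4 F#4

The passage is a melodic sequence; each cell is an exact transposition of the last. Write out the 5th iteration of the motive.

Taking 3-note groups, the heads are G3, A3, B3: the pattern moves up a 2nd.
Carrying on: C#4 → D#4.
So cell 5 is D#4 F#4 A#4.

D#4 F#4 A#4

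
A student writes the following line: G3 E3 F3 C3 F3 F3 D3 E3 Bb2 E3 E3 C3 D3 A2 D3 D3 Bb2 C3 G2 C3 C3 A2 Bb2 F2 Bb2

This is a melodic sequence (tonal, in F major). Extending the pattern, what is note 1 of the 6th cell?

Bb2

The unit is 5 notes. Position-1 pitches of the 5 shown cells: G3, F3, E3, D3, C3.
One more down a 2nd gives Bb2.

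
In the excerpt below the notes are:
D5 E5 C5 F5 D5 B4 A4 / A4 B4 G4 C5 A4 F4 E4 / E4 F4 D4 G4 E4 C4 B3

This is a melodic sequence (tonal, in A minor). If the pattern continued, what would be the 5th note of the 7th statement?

The unit is 7 notes. Position-5 pitches of the 3 shown cells: D5, A4, E4.
Extending down a 4th: B3 → F3 → C3 → G2.

G2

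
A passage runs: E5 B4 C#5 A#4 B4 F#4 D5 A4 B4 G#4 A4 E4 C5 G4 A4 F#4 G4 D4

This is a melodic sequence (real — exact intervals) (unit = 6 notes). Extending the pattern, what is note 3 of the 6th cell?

Eb4

Grouping in 6s, the 3rd note of each cell is C#5, B4, A4.
Extending down a 2nd: G4 → F4 → Eb4.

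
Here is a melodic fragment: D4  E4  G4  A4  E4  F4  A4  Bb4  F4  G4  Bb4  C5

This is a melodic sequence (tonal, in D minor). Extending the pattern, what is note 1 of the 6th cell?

Bb4

With 4-note cells, note 1 of each statement runs D4, E4, F4.
Each moves up a 2nd. Continuing: G4 → A4 → Bb4.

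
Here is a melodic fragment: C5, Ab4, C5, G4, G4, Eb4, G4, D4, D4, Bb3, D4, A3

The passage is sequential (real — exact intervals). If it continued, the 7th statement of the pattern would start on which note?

F#2

With a 4-note motive the entries are C5, G4, D4, each down a 4th from the previous.
Extending the heads down a 4th: A3 → E3 → B2 → F#2.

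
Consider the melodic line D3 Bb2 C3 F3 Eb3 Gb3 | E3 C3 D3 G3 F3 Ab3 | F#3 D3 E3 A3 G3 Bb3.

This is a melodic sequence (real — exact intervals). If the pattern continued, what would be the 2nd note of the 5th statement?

With 6-note cells, note 2 of each statement runs Bb2, C3, D3.
Each moves up a 2nd. Continuing: E3 → F#3.

F#3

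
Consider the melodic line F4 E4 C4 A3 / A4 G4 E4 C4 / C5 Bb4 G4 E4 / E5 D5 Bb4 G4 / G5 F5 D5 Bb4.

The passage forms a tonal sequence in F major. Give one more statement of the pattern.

Bb5 A5 F5 D5

The 4-note cells begin on F4, A4, C5, E5, G5 — each up a 3rd from the last.
From Bb5 the diatonic shape gives Bb5 A5 F5 D5.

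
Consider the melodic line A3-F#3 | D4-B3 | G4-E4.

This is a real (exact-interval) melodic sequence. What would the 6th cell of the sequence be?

Bb5 G5

Unit = 2 notes; the statements start on A3, D4, G4, moving up a 4th each time.
Continuing the starts: C5 → F5 → Bb5.
Statement 6 starts on Bb5 and keeps the same exact contour: Bb5 G5.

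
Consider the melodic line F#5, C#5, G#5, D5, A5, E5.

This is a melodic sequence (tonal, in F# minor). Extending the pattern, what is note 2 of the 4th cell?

F#5

With 2-note cells, note 2 of each statement runs C#5, D5, E5.
One more up a 2nd gives F#5.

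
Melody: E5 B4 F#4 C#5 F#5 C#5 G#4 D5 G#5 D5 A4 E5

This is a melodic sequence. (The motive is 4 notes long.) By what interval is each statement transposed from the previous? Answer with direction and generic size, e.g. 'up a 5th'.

up a 2nd

The 4-note cells begin on E5, F#5, G#5 — each up a 2nd from the last.
E5 to F#5 is up a 2nd.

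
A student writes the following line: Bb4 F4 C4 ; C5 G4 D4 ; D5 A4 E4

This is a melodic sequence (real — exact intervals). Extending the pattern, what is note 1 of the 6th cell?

With 3-note cells, note 1 of each statement runs Bb4, C5, D5.
Carrying that up a 2nd forward: E5 → F#5 → G#5.

G#5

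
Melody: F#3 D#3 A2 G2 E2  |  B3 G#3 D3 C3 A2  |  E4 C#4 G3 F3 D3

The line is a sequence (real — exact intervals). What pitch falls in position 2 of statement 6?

E5

With 5-note cells, note 2 of each statement runs D#3, G#3, C#4.
Extending up a 4th: F#4 → B4 → E5.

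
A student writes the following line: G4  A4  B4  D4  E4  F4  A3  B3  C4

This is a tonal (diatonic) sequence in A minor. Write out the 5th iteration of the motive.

Taking 3-note groups, the heads are G4, D4, A3: the pattern moves down a 4th.
Extending down a 4th: E3 → B2.
From B2 the diatonic shape gives B2 C3 D3.

B2 C3 D3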